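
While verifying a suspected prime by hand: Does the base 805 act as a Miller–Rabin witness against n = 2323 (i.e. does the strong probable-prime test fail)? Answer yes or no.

n − 1 = 2322 = 2^1 · 1161, so s = 1 and d = 1161.
x_0 = 805^1161 mod 2323 = 1104.
x_0 ∉ {1, 2322} and s = 1, so 805 is a Miller–Rabin witness and 2323 is composite.

yes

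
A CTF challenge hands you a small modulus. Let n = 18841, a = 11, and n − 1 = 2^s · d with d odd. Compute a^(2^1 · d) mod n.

9703

n − 1 = 18840 = 2^3 · 2355, so s = 3 and d = 2355.
x_0 = 11^2355 mod 18841 = 895.
x_1 = 895^2 mod 18841 = 9703.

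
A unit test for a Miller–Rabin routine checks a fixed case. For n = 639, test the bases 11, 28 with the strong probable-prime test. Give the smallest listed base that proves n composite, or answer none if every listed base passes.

11

n − 1 = 638 = 2^1 · 319, so s = 1 and d = 319.
Base 11: x_0 = 11^319 mod 639 = 56. x_0 ∉ {1, 638} and s = 1, so 11 is a Miller–Rabin witness and 639 is composite.
Base 28: x_0 = 28^319 mod 639 = 559. x_0 ∉ {1, 638} and s = 1, so 28 is a Miller–Rabin witness and 639 is composite.
The smallest witness among the given bases is 11.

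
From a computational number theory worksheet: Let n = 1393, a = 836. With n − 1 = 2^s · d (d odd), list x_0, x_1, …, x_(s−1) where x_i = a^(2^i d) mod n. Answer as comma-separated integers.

n − 1 = 1392 = 2^4 · 87, so s = 4 and d = 87.
x_0 = 836^87 mod 1393 = 62.
x_1 = 62^2 mod 1393 = 1058.
x_2 = 1058^2 mod 1393 = 785.
x_3 = 785^2 mod 1393 = 519.

62, 1058, 785, 519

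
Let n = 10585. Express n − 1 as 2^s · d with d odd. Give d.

1323

Halving: 10584 → 5292 → 2646 → 1323; 1323 is odd.
So 10584 = 2^3 · 1323.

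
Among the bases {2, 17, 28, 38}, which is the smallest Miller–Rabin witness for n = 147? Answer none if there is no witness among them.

n − 1 = 146 = 2^1 · 73, so s = 1 and d = 73.
Base 2: x_0 = 2^73 mod 147 = 44. x_0 ∉ {1, 146} and s = 1, so 2 is a Miller–Rabin witness and 147 is composite.
Base 17: x_0 = 17^73 mod 147 = 38. x_0 ∉ {1, 146} and s = 1, so 17 is a Miller–Rabin witness and 147 is composite.
Base 28: x_0 = 28^73 mod 147 = 49. x_0 ∉ {1, 146} and s = 1, so 28 is a Miller–Rabin witness and 147 is composite.
Base 38: x_0 = 38^73 mod 147 = 101. x_0 ∉ {1, 146} and s = 1, so 38 is a Miller–Rabin witness and 147 is composite.
The smallest witness among the given bases is 2.

2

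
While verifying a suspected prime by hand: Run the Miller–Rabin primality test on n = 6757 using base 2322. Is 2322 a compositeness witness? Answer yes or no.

n − 1 = 6756 = 2^2 · 1689, so s = 2 and d = 1689.
x_0 = 2322^1689 mod 6757 = 5906.
x_0 is neither 1 nor 6756, so continue squaring.
x_1 = 5906^2 mod 6757 = 1202.
Reached i = s−1 = 1 without hitting −1: 2322 is a Miller–Rabin witness and 6757 is composite.

yes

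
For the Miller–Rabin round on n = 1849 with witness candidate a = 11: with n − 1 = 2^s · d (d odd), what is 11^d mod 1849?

1807

n − 1 = 1848 = 2^3 · 231, so s = 3 and d = 231.
11^231 mod 1849 = 1807.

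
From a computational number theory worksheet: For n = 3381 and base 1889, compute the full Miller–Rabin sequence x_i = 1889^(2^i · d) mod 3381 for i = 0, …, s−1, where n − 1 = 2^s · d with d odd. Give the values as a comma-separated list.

n − 1 = 3380 = 2^2 · 845, so s = 2 and d = 845.
x_0 = 1889^845 mod 3381 = 41.
x_1 = 41^2 mod 3381 = 1681.

41, 1681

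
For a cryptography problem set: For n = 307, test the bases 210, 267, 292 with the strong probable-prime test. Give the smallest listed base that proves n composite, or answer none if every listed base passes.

n − 1 = 306 = 2^1 · 153, so s = 1 and d = 153.
Base 210: x_0 = 210^153 mod 307 = 306. x_0 = 306 ≡ −1, so 210 is not a witness.
Base 267: x_0 = 267^153 mod 307 = 306. x_0 = 306 ≡ −1, so 267 is not a witness.
Base 292: x_0 = 292^153 mod 307 = 306. x_0 = 306 ≡ −1, so 292 is not a witness.
No listed base is a witness for 307.

none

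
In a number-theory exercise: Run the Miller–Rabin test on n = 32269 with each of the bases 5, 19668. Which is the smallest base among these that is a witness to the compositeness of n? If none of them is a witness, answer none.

n − 1 = 32268 = 2^2 · 8067, so s = 2 and d = 8067.
Base 5: x_0 = 5^8067 mod 32269 = 25112. x_0 is neither 1 nor 32268, so continue squaring. x_1 = 25112^2 mod 32269 = 11746. Reached i = s−1 = 1 without hitting −1: 5 is a Miller–Rabin witness and 32269 is composite.
Base 19668: x_0 = 19668^8067 mod 32269 = 10408. x_0 is neither 1 nor 32268, so continue squaring. x_1 = 10408^2 mod 32269 = 31700. Reached i = s−1 = 1 without hitting −1: 19668 is a Miller–Rabin witness and 32269 is composite.
The smallest witness among the given bases is 5.

5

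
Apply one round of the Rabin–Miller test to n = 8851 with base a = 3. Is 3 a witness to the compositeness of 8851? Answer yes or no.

yes

n − 1 = 8850 = 2^1 · 4425, so s = 1 and d = 4425.
x_0 = 3^4425 mod 8851 = 6020.
x_0 ∉ {1, 8850} and s = 1, so 3 is a Miller–Rabin witness and 8851 is composite.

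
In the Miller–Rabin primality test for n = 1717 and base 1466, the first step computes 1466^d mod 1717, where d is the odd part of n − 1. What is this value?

327

n − 1 = 1716 = 2^2 · 429, so s = 2 and d = 429.
Repeated squaring mod 1717: 1466^1 ≡ 1466, 1466^2 ≡ 1189, 1466^4 ≡ 630, 1466^8 ≡ 273, 1466^16 ≡ 698, 1466^32 ≡ 1293, 1466^64 ≡ 1208, 1466^128 ≡ 1531, 1466^256 ≡ 256.
429 = 256 + 128 + 32 + 8 + 4 + 1, so 1466^429 ≡ 256·1531·1293·273·630·1466 ≡ 327 (mod 1717).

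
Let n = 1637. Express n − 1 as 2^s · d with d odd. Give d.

409

Halving: 1636 → 818 → 409; 409 is odd.
So 1636 = 2^2 · 409.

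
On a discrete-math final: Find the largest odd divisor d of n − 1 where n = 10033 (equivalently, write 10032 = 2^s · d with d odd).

Halving: 10032 → 5016 → 2508 → 1254 → 627; 627 is odd.
So 10032 = 2^4 · 627.

627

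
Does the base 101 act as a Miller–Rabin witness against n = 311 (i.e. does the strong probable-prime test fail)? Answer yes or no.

no

n − 1 = 310 = 2^1 · 155, so s = 1 and d = 155.
x_0 = 101^155 mod 311 = 310.
x_0 = 310 ≡ −1, so 101 is not a witness.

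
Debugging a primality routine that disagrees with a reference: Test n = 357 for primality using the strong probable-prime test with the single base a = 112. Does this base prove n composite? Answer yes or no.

yes

n − 1 = 356 = 2^2 · 89, so s = 2 and d = 89.
x_0 = 112^89 mod 357 = 7.
x_0 is neither 1 nor 356, so continue squaring.
x_1 = 7^2 mod 357 = 49.
Reached i = s−1 = 1 without hitting −1: 112 is a Miller–Rabin witness and 357 is composite.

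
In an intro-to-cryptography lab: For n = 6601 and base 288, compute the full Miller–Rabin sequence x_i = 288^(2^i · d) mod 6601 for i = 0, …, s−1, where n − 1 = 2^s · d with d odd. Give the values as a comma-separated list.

1, 1, 1

n − 1 = 6600 = 2^3 · 825, so s = 3 and d = 825.
x_0 = 288^825 mod 6601 = 1.
x_1 = 1^2 mod 6601 = 1.
x_2 = 1^2 mod 6601 = 1.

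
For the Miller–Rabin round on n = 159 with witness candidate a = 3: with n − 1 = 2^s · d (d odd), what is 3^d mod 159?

156

n − 1 = 158 = 2^1 · 79, so s = 1 and d = 79.
3^79 mod 159 = 156.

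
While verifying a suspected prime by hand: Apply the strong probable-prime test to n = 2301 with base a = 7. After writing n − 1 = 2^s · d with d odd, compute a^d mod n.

730

n − 1 = 2300 = 2^2 · 575, so s = 2 and d = 575.
7^575 mod 2301 = 730.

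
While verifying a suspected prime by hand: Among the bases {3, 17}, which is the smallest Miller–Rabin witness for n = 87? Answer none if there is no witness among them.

3

n − 1 = 86 = 2^1 · 43, so s = 1 and d = 43.
Base 3: x_0 = 3^43 mod 87 = 84. x_0 ∉ {1, 86} and s = 1, so 3 is a Miller–Rabin witness and 87 is composite.
Base 17: x_0 = 17^43 mod 87 = 41. x_0 ∉ {1, 86} and s = 1, so 17 is a Miller–Rabin witness and 87 is composite.
The smallest witness among the given bases is 3.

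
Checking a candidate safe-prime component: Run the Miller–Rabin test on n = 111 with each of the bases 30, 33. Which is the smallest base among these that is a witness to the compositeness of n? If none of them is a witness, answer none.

n − 1 = 110 = 2^1 · 55, so s = 1 and d = 55.
Base 30: x_0 = 30^55 mod 111 = 30. x_0 ∉ {1, 110} and s = 1, so 30 is a Miller–Rabin witness and 111 is composite.
Base 33: x_0 = 33^55 mod 111 = 33. x_0 ∉ {1, 110} and s = 1, so 33 is a Miller–Rabin witness and 111 is composite.
The smallest witness among the given bases is 30.

30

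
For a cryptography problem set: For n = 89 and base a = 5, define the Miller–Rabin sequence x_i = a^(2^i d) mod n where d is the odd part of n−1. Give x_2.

n − 1 = 88 = 2^3 · 11, so s = 3 and d = 11.
x_0 = 5^11 mod 89 = 55.
x_1 = 55^2 mod 89 = 88.
x_2 = 88^2 mod 89 = 1.

1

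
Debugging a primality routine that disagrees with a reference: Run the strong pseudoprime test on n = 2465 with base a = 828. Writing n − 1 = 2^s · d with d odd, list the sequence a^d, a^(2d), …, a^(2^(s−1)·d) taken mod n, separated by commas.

813, 349, 1016, 1886, 1

n − 1 = 2464 = 2^5 · 77, so s = 5 and d = 77.
x_0 = 828^77 mod 2465 = 813.
x_1 = 813^2 mod 2465 = 349.
x_2 = 349^2 mod 2465 = 1016.
x_3 = 1016^2 mod 2465 = 1886.
x_4 = 1886^2 mod 2465 = 1.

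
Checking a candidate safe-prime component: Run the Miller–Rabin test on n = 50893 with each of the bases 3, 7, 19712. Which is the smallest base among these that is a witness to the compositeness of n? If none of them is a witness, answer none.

none

n − 1 = 50892 = 2^2 · 12723, so s = 2 and d = 12723.
Base 3: x_0 = 3^12723 mod 50893 = 50892. x_0 = 50892 ≡ −1, so 3 is not a witness.
Base 7: x_0 = 7^12723 mod 50893 = 20421. x_0 is neither 1 nor 50892, so continue squaring. x_1 = 20421^2 mod 50893 = 50892. x_1 ≡ −1, so 7 is not a witness.
Base 19712: x_0 = 19712^12723 mod 50893 = 1. x_0 = 1, so 19712 is not a witness.
No listed base is a witness for 50893.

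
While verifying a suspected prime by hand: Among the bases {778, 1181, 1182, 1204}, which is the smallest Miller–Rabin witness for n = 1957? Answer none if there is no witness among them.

n − 1 = 1956 = 2^2 · 489, so s = 2 and d = 489.
Base 778: x_0 = 778^489 mod 1957 = 1956. x_0 = 1956 ≡ −1, so 778 is not a witness.
Base 1181: x_0 = 1181^489 mod 1957 = 1110. x_0 is neither 1 nor 1956, so continue squaring. x_1 = 1110^2 mod 1957 = 1147. Reached i = s−1 = 1 without hitting −1: 1181 is a Miller–Rabin witness and 1957 is composite.
Base 1182: x_0 = 1182^489 mod 1957 = 1812. x_0 is neither 1 nor 1956, so continue squaring. x_1 = 1812^2 mod 1957 = 1455. Reached i = s−1 = 1 without hitting −1: 1182 is a Miller–Rabin witness and 1957 is composite.
Base 1204: x_0 = 1204^489 mod 1957 = 1635. x_0 is neither 1 nor 1956, so continue squaring. x_1 = 1635^2 mod 1957 = 1920. Reached i = s−1 = 1 without hitting −1: 1204 is a Miller–Rabin witness and 1957 is composite.
The smallest witness among the given bases is 1181.

1181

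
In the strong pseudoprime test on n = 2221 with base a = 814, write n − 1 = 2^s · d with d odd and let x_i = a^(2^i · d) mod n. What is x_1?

1

n − 1 = 2220 = 2^2 · 555, so s = 2 and d = 555.
Repeated squaring mod 2221: 814^1 ≡ 814, 814^2 ≡ 738, 814^4 ≡ 499, 814^8 ≡ 249, 814^16 ≡ 2034, 814^32 ≡ 1654, 814^64 ≡ 1665, 814^128 ≡ 417, 814^256 ≡ 651, 814^512 ≡ 1811.
555 = 512 + 32 + 8 + 2 + 1, so 814^555 ≡ 1811·1654·249·738·814 ≡ 1 (mod 2221).
x_0 = 1.
x_1 = 1^2 mod 2221 = 1.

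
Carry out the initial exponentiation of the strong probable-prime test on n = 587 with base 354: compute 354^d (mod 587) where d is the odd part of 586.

n − 1 = 586 = 2^1 · 293, so s = 1 and d = 293.
354^293 mod 587 = 586.

586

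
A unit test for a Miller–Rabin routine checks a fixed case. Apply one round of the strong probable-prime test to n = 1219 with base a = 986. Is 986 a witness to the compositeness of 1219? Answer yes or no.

n − 1 = 1218 = 2^1 · 609, so s = 1 and d = 609.
x_0 = 986^609 mod 1219 = 310.
x_0 ∉ {1, 1218} and s = 1, so 986 is a Miller–Rabin witness and 1219 is composite.

yes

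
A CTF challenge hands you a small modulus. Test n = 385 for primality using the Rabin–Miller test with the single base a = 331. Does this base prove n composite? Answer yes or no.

n − 1 = 384 = 2^7 · 3, so s = 7 and d = 3.
x_0 = 331^3 mod 385 = 1.
x_0 = 1, so 331 is not a witness.

no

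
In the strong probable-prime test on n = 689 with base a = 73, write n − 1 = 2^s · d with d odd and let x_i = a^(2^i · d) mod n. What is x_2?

599

n − 1 = 688 = 2^4 · 43, so s = 4 and d = 43.
x_0 = 73^43 mod 689 = 369.
x_1 = 369^2 mod 689 = 428.
x_2 = 428^2 mod 689 = 599.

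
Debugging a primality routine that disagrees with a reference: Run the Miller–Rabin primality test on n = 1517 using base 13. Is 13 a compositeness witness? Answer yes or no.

n − 1 = 1516 = 2^2 · 379, so s = 2 and d = 379.
By repeated squaring, 13^379 ≡ 801 (mod 1517).
x_0 = 13^379 mod 1517 = 801.
x_0 is neither 1 nor 1516, so continue squaring.
x_1 = 801^2 mod 1517 = 1427.
Reached i = s−1 = 1 without hitting −1: 13 is a Miller–Rabin witness and 1517 is composite.

yes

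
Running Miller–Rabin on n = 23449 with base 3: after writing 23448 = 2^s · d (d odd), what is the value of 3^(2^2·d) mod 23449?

9453

n − 1 = 23448 = 2^3 · 2931, so s = 3 and d = 2931.
x_0 = 3^2931 mod 23449 = 10685.
x_1 = 10685^2 mod 23449 = 19493.
x_2 = 19493^2 mod 23449 = 9453.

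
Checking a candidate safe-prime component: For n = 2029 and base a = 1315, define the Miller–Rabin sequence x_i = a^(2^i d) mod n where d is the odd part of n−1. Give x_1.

2028

n − 1 = 2028 = 2^2 · 507, so s = 2 and d = 507.
x_0 = 1315^507 mod 2029 = 1037.
x_1 = 1037^2 mod 2029 = 2028.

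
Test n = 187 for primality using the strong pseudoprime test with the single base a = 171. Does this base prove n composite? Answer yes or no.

yes

n − 1 = 186 = 2^1 · 93, so s = 1 and d = 93.
Repeated squaring mod 187: 171^1 ≡ 171, 171^2 ≡ 69, 171^4 ≡ 86, 171^8 ≡ 103, 171^16 ≡ 137, 171^32 ≡ 69, 171^64 ≡ 86.
93 = 64 + 16 + 8 + 4 + 1, so 171^93 ≡ 86·137·103·86·171 ≡ 18 (mod 187).
x_0 = 171^93 mod 187 = 18.
x_0 ∉ {1, 186} and s = 1, so 171 is a Miller–Rabin witness and 187 is composite.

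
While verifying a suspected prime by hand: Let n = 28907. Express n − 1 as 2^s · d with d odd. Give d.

14453

Halving: 28906 → 14453; 14453 is odd.
So 28906 = 2^1 · 14453.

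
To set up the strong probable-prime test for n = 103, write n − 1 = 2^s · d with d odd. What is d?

51

Halving: 102 → 51; 51 is odd.
So 102 = 2^1 · 51.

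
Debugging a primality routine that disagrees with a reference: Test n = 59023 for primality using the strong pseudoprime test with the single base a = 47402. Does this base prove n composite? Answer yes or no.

n − 1 = 59022 = 2^1 · 29511, so s = 1 and d = 29511.
x_0 = 47402^29511 mod 59023 = 1.
x_0 = 1, so 47402 is not a witness.

no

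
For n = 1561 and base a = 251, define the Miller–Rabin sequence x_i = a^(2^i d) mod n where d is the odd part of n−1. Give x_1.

n − 1 = 1560 = 2^3 · 195, so s = 3 and d = 195.
x_0 = 251^195 mod 1561 = 797.
x_1 = 797^2 mod 1561 = 1443.

1443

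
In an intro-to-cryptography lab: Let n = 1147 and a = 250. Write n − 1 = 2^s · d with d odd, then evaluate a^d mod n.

101

n − 1 = 1146 = 2^1 · 573, so s = 1 and d = 573.
250^573 mod 1147 = 101.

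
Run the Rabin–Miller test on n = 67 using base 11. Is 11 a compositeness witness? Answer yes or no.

no

n − 1 = 66 = 2^1 · 33, so s = 1 and d = 33.
Repeated squaring mod 67: 11^1 ≡ 11, 11^2 ≡ 54, 11^4 ≡ 35, 11^8 ≡ 19, 11^16 ≡ 26, 11^32 ≡ 6.
33 = 32 + 1, so 11^33 ≡ 6·11 ≡ 66 (mod 67).
x_0 = 11^33 mod 67 = 66.
x_0 = 66 ≡ −1, so 11 is not a witness.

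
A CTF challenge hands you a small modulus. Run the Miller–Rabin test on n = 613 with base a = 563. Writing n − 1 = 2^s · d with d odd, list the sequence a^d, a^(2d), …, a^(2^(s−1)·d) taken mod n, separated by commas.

n − 1 = 612 = 2^2 · 153, so s = 2 and d = 153.
x_0 = 563^153 mod 613 = 578.
x_1 = 578^2 mod 613 = 612.

578, 612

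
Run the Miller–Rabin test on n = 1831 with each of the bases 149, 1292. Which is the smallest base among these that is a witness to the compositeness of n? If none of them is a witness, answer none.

none

n − 1 = 1830 = 2^1 · 915, so s = 1 and d = 915.
Base 149: x_0 = 149^915 mod 1831 = 1830. x_0 = 1830 ≡ −1, so 149 is not a witness.
Base 1292: x_0 = 1292^915 mod 1831 = 1. x_0 = 1, so 1292 is not a witness.
No listed base is a witness for 1831.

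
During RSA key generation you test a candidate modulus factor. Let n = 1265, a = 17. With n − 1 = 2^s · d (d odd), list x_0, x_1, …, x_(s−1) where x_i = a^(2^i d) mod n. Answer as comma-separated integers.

n − 1 = 1264 = 2^4 · 79, so s = 4 and d = 79.
x_0 = 17^79 mod 1265 = 838.
x_1 = 838^2 mod 1265 = 169.
x_2 = 169^2 mod 1265 = 731.
x_3 = 731^2 mod 1265 = 531.

838, 169, 731, 531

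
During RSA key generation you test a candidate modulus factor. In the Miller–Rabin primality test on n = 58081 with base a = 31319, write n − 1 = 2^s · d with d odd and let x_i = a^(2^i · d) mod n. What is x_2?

n − 1 = 58080 = 2^5 · 1815, so s = 5 and d = 1815.
x_0 = 31319^1815 mod 58081 = 37003.
x_1 = 37003^2 mod 58081 = 20515.
x_2 = 20515^2 mod 58081 = 10299.

10299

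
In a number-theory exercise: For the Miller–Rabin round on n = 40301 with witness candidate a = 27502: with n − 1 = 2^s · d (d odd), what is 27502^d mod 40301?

38359

n − 1 = 40300 = 2^2 · 10075, so s = 2 and d = 10075.
27502^10075 mod 40301 = 38359.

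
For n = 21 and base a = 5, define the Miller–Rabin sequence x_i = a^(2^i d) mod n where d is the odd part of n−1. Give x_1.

n − 1 = 20 = 2^2 · 5, so s = 2 and d = 5.
x_0 = 5^5 mod 21 = 17.
x_1 = 17^2 mod 21 = 16.

16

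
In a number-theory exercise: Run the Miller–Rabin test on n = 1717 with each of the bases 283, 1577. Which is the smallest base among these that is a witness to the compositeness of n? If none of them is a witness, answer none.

283

n − 1 = 1716 = 2^2 · 429, so s = 2 and d = 429.
Base 283: x_0 = 283^429 mod 1717 = 925. x_0 is neither 1 nor 1716, so continue squaring. x_1 = 925^2 mod 1717 = 559. Reached i = s−1 = 1 without hitting −1: 283 is a Miller–Rabin witness and 1717 is composite.
Base 1577: x_0 = 1577^429 mod 1717 = 1067. x_0 is neither 1 nor 1716, so continue squaring. x_1 = 1067^2 mod 1717 = 118. Reached i = s−1 = 1 without hitting −1: 1577 is a Miller–Rabin witness and 1717 is composite.
The smallest witness among the given bases is 283.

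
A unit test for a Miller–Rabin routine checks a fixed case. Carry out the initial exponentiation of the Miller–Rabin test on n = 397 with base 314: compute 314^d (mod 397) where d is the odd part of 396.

n − 1 = 396 = 2^2 · 99, so s = 2 and d = 99.
314^99 mod 397 = 1.

1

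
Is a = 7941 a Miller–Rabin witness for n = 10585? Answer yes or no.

yes

n − 1 = 10584 = 2^3 · 1323, so s = 3 and d = 1323.
Repeated squaring mod 10585: 7941^1 ≡ 7941, 7941^2 ≡ 4636, 7941^4 ≡ 4946, 7941^8 ≡ 981, 7941^16 ≡ 9711, 7941^32 ≡ 1756, 7941^64 ≡ 3301, 7941^128 ≡ 4636, 7941^256 ≡ 4946, 7941^512 ≡ 981, 7941^1024 ≡ 9711.
1323 = 1024 + 256 + 32 + 8 + 2 + 1, so 7941^1323 ≡ 9711·4946·1756·981·4636·7941 ≡ 291 (mod 10585).
x_0 = 7941^1323 mod 10585 = 291.
x_0 is neither 1 nor 10584, so continue squaring.
x_1 = 291^2 mod 10585 = 1.
x_1 = 1 but x_0 ≠ ±1, a nontrivial square root of 1 — 7941 is a witness and 10585 is composite.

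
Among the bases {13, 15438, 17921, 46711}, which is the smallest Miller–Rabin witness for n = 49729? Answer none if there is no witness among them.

n − 1 = 49728 = 2^6 · 777, so s = 6 and d = 777.
Base 13: x_0 = 13^777 mod 49729 = 7135. x_0 is neither 1 nor 49728, so continue squaring. x_1 = 7135^2 mod 49729 = 35458. x_2 = 35458^2 mod 49729 = 21186. x_3 = 21186^2 mod 49729 = 42371. x_4 = 42371^2 mod 49729 = 35012. x_5 = 35012^2 mod 49729 = 20294. Reached i = s−1 = 5 without hitting −1: 13 is a Miller–Rabin witness and 49729 is composite.
Base 15438: x_0 = 15438^777 mod 49729 = 47275. x_0 is neither 1 nor 49728, so continue squaring. x_1 = 47275^2 mod 49729 = 4907. x_2 = 4907^2 mod 49729 = 9813. x_3 = 9813^2 mod 49729 = 19625. x_4 = 19625^2 mod 49729 = 39249. x_5 = 39249^2 mod 49729 = 28768. Reached i = s−1 = 5 without hitting −1: 15438 is a Miller–Rabin witness and 49729 is composite.
Base 17921: x_0 = 17921^777 mod 49729 = 7583. x_0 is neither 1 nor 49728, so continue squaring. x_1 = 7583^2 mod 49729 = 15165. x_2 = 15165^2 mod 49729 = 30329. x_3 = 30329^2 mod 49729 = 10928. x_4 = 10928^2 mod 49729 = 21855. x_5 = 21855^2 mod 49729 = 43709. Reached i = s−1 = 5 without hitting −1: 17921 is a Miller–Rabin witness and 49729 is composite.
Base 46711: x_0 = 46711^777 mod 49729 = 2006. x_0 is neither 1 nor 49728, so continue squaring. x_1 = 2006^2 mod 49729 = 45716. x_2 = 45716^2 mod 49729 = 41702. x_3 = 41702^2 mod 49729 = 33674. x_4 = 33674^2 mod 49729 = 17618. x_5 = 17618^2 mod 49729 = 35235. Reached i = s−1 = 5 without hitting −1: 46711 is a Miller–Rabin witness and 49729 is composite.
The smallest witness among the given bases is 13.

13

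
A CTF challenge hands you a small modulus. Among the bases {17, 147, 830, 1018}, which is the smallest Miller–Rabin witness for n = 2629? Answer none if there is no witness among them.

n − 1 = 2628 = 2^2 · 657, so s = 2 and d = 657.
Base 17: x_0 = 17^657 mod 2629 = 800. x_0 is neither 1 nor 2628, so continue squaring. x_1 = 800^2 mod 2629 = 1153. Reached i = s−1 = 1 without hitting −1: 17 is a Miller–Rabin witness and 2629 is composite.
Base 147: x_0 = 147^657 mod 2629 = 324. x_0 is neither 1 nor 2628, so continue squaring. x_1 = 324^2 mod 2629 = 2445. Reached i = s−1 = 1 without hitting −1: 147 is a Miller–Rabin witness and 2629 is composite.
Base 830: x_0 = 830^657 mod 2629 = 1961. x_0 is neither 1 nor 2628, so continue squaring. x_1 = 1961^2 mod 2629 = 1923. Reached i = s−1 = 1 without hitting −1: 830 is a Miller–Rabin witness and 2629 is composite.
Base 1018: x_0 = 1018^657 mod 2629 = 30. x_0 is neither 1 nor 2628, so continue squaring. x_1 = 30^2 mod 2629 = 900. Reached i = s−1 = 1 without hitting −1: 1018 is a Miller–Rabin witness and 2629 is composite.
The smallest witness among the given bases is 17.

17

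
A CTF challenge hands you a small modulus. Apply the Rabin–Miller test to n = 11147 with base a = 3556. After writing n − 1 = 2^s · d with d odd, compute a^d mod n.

466

n − 1 = 11146 = 2^1 · 5573, so s = 1 and d = 5573.
3556^5573 mod 11147 = 466.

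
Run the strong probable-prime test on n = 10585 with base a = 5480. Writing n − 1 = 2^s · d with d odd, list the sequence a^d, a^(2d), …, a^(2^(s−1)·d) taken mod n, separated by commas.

n − 1 = 10584 = 2^3 · 1323, so s = 3 and d = 1323.
x_0 = 5480^1323 mod 10585 = 9395.
x_1 = 9395^2 mod 10585 = 8295.
x_2 = 8295^2 mod 10585 = 4525.

9395, 8295, 4525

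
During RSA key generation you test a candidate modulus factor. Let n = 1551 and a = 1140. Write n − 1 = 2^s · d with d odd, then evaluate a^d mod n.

n − 1 = 1550 = 2^1 · 775, so s = 1 and d = 775.
1140^775 mod 1551 = 780.

780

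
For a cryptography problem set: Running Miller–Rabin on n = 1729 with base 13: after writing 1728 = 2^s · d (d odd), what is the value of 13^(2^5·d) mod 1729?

n − 1 = 1728 = 2^6 · 27, so s = 6 and d = 27.
x_0 = 13^27 mod 1729 = 1196.
x_1 = 1196^2 mod 1729 = 533.
x_2 = 533^2 mod 1729 = 533.
x_3 = 533^2 mod 1729 = 533.
x_4 = 533^2 mod 1729 = 533.
x_5 = 533^2 mod 1729 = 533.

533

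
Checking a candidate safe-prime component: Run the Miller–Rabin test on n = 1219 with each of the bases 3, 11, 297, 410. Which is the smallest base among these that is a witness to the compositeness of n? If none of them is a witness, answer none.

3

n − 1 = 1218 = 2^1 · 609, so s = 1 and d = 609.
Base 3: x_0 = 3^609 mod 1219 = 403. x_0 ∉ {1, 1218} and s = 1, so 3 is a Miller–Rabin witness and 1219 is composite.
Base 11: x_0 = 11^609 mod 1219 = 378. x_0 ∉ {1, 1218} and s = 1, so 11 is a Miller–Rabin witness and 1219 is composite.
Base 297: x_0 = 297^609 mod 1219 = 628. x_0 ∉ {1, 1218} and s = 1, so 297 is a Miller–Rabin witness and 1219 is composite.
Base 410: x_0 = 410^609 mod 1219 = 618. x_0 ∉ {1, 1218} and s = 1, so 410 is a Miller–Rabin witness and 1219 is composite.
The smallest witness among the given bases is 3.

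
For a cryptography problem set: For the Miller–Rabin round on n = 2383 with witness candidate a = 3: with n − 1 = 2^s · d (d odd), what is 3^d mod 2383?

2382

n − 1 = 2382 = 2^1 · 1191, so s = 1 and d = 1191.
Repeated squaring mod 2383: 3^1 ≡ 3, 3^2 ≡ 9, 3^4 ≡ 81, 3^8 ≡ 1795, 3^16 ≡ 209, 3^32 ≡ 787, 3^64 ≡ 2172, 3^128 ≡ 1627, 3^256 ≡ 1999, 3^512 ≡ 2093, 3^1024 ≡ 695.
1191 = 1024 + 128 + 32 + 4 + 2 + 1, so 3^1191 ≡ 695·1627·787·81·9·3 ≡ 2382 (mod 2383).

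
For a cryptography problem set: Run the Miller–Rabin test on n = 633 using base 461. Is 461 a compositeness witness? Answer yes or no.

n − 1 = 632 = 2^3 · 79, so s = 3 and d = 79.
x_0 = 461^79 mod 633 = 302.
x_0 is neither 1 nor 632, so continue squaring.
x_1 = 302^2 mod 633 = 52.
x_2 = 52^2 mod 633 = 172.
Reached i = s−1 = 2 without hitting −1: 461 is a Miller–Rabin witness and 633 is composite.

yes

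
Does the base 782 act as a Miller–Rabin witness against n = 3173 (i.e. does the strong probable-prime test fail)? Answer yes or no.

n − 1 = 3172 = 2^2 · 793, so s = 2 and d = 793.
x_0 = 782^793 mod 3173 = 2036.
x_0 is neither 1 nor 3172, so continue squaring.
x_1 = 2036^2 mod 3173 = 1358.
Reached i = s−1 = 1 without hitting −1: 782 is a Miller–Rabin witness and 3173 is composite.

yes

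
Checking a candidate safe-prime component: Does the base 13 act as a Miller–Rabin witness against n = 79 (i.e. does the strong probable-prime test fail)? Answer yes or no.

n − 1 = 78 = 2^1 · 39, so s = 1 and d = 39.
Repeated squaring mod 79: 13^1 ≡ 13, 13^2 ≡ 11, 13^4 ≡ 42, 13^8 ≡ 26, 13^16 ≡ 44, 13^32 ≡ 40.
39 = 32 + 4 + 2 + 1, so 13^39 ≡ 40·42·11·13 ≡ 1 (mod 79).
x_0 = 13^39 mod 79 = 1.
x_0 = 1, so 13 is not a witness.

no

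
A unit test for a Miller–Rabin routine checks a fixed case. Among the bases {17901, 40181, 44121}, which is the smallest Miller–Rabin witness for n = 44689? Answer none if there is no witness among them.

17901

n − 1 = 44688 = 2^4 · 2793, so s = 4 and d = 2793.
Base 17901: x_0 = 17901^2793 mod 44689 = 38466. x_0 is neither 1 nor 44688, so continue squaring. x_1 = 38466^2 mod 44689 = 25055. x_2 = 25055^2 mod 44689 = 6642. x_3 = 6642^2 mod 44689 = 8121. Reached i = s−1 = 3 without hitting −1: 17901 is a Miller–Rabin witness and 44689 is composite.
Base 40181: x_0 = 40181^2793 mod 44689 = 35903. x_0 is neither 1 nor 44688, so continue squaring. x_1 = 35903^2 mod 44689 = 15893. x_2 = 15893^2 mod 44689 = 5221. x_3 = 5221^2 mod 44689 = 43240. Reached i = s−1 = 3 without hitting −1: 40181 is a Miller–Rabin witness and 44689 is composite.
Base 44121: x_0 = 44121^2793 mod 44689 = 11119. x_0 is neither 1 nor 44688, so continue squaring. x_1 = 11119^2 mod 44689 = 22387. x_2 = 22387^2 mod 44689 = 35323. x_3 = 35323^2 mod 44689 = 42138. Reached i = s−1 = 3 without hitting −1: 44121 is a Miller–Rabin witness and 44689 is composite.
The smallest witness among the given bases is 17901.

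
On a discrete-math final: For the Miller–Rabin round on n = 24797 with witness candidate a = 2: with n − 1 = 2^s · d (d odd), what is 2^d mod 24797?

9720

n − 1 = 24796 = 2^2 · 6199, so s = 2 and d = 6199.
By repeated squaring, 2^6199 ≡ 9720 (mod 24797).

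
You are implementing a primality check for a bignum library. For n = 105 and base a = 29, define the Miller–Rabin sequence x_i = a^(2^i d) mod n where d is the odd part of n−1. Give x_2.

n − 1 = 104 = 2^3 · 13, so s = 3 and d = 13.
Repeated squaring mod 105: 29^1 ≡ 29, 29^2 ≡ 1, 29^4 ≡ 1, 29^8 ≡ 1.
13 = 8 + 4 + 1, so 29^13 ≡ 1·1·29 ≡ 29 (mod 105).
x_0 = 29.
x_1 = 29^2 mod 105 = 1.
x_2 = 1^2 mod 105 = 1.

1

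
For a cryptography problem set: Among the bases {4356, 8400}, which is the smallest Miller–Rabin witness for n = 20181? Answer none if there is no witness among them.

4356

n − 1 = 20180 = 2^2 · 5045, so s = 2 and d = 5045.
Base 4356: x_0 = 4356^5045 mod 20181 = 900. x_0 is neither 1 nor 20180, so continue squaring. x_1 = 900^2 mod 20181 = 2760. Reached i = s−1 = 1 without hitting −1: 4356 is a Miller–Rabin witness and 20181 is composite.
Base 8400: x_0 = 8400^5045 mod 20181 = 7749. x_0 is neither 1 nor 20180, so continue squaring. x_1 = 7749^2 mod 20181 = 8526. Reached i = s−1 = 1 without hitting −1: 8400 is a Miller–Rabin witness and 20181 is composite.
The smallest witness among the given bases is 4356.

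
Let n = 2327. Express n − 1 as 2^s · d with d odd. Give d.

1163

Halving: 2326 → 1163; 1163 is odd.
So 2326 = 2^1 · 1163.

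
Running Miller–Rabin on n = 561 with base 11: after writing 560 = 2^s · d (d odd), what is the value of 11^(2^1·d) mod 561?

n − 1 = 560 = 2^4 · 35, so s = 4 and d = 35.
x_0 = 11^35 mod 561 = 209.
x_1 = 209^2 mod 561 = 484.

484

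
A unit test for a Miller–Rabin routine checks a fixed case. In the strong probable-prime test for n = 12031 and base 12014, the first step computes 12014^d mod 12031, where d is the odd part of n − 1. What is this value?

5633

n − 1 = 12030 = 2^1 · 6015, so s = 1 and d = 6015.
By repeated squaring, 12014^6015 ≡ 5633 (mod 12031).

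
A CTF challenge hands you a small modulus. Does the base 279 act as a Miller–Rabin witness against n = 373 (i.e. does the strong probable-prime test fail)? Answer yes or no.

no

n − 1 = 372 = 2^2 · 93, so s = 2 and d = 93.
x_0 = 279^93 mod 373 = 372.
x_0 = 372 ≡ −1, so 279 is not a witness.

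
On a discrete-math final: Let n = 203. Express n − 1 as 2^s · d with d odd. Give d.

Halving: 202 → 101; 101 is odd.
So 202 = 2^1 · 101.

101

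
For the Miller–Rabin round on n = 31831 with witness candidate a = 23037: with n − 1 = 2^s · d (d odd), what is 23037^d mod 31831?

22036

n − 1 = 31830 = 2^1 · 15915, so s = 1 and d = 15915.
23037^15915 mod 31831 = 22036.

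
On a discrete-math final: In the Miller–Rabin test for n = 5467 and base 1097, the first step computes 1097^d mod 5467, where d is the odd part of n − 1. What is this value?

n − 1 = 5466 = 2^1 · 2733, so s = 1 and d = 2733.
1097^2733 mod 5467 = 1315.

1315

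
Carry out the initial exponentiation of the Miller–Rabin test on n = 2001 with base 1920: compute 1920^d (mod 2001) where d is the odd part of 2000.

585

n − 1 = 2000 = 2^4 · 125, so s = 4 and d = 125.
Repeated squaring mod 2001: 1920^1 ≡ 1920, 1920^2 ≡ 558, 1920^4 ≡ 1209, 1920^8 ≡ 951, 1920^16 ≡ 1950, 1920^32 ≡ 600, 1920^64 ≡ 1821.
125 = 64 + 32 + 16 + 8 + 4 + 1, so 1920^125 ≡ 1821·600·1950·951·1209·1920 ≡ 585 (mod 2001).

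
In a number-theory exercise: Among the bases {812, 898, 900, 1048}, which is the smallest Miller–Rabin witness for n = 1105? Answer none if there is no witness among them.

898

n − 1 = 1104 = 2^4 · 69, so s = 4 and d = 69.
Base 812: x_0 = 812^69 mod 1105 = 642. x_0 is neither 1 nor 1104, so continue squaring. x_1 = 642^2 mod 1105 = 1104. x_1 ≡ −1, so 812 is not a witness.
Base 898: x_0 = 898^69 mod 1105 = 573. x_0 is neither 1 nor 1104, so continue squaring. x_1 = 573^2 mod 1105 = 144. x_2 = 144^2 mod 1105 = 846. x_3 = 846^2 mod 1105 = 781. Reached i = s−1 = 3 without hitting −1: 898 is a Miller–Rabin witness and 1105 is composite.
Base 900: x_0 = 900^69 mod 1105 = 560. x_0 is neither 1 nor 1104, so continue squaring. x_1 = 560^2 mod 1105 = 885. x_2 = 885^2 mod 1105 = 885. x_3 = 885^2 mod 1105 = 885. Reached i = s−1 = 3 without hitting −1: 900 is a Miller–Rabin witness and 1105 is composite.
Base 1048: x_0 = 1048^69 mod 1105 = 333. x_0 is neither 1 nor 1104, so continue squaring. x_1 = 333^2 mod 1105 = 389. x_2 = 389^2 mod 1105 = 1041. x_3 = 1041^2 mod 1105 = 781. Reached i = s−1 = 3 without hitting −1: 1048 is a Miller–Rabin witness and 1105 is composite.
The smallest witness among the given bases is 898.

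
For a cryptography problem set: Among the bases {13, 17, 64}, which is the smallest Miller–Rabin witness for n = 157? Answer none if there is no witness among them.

none

n − 1 = 156 = 2^2 · 39, so s = 2 and d = 39.
Base 13: x_0 = 13^39 mod 157 = 156. x_0 = 156 ≡ −1, so 13 is not a witness.
Base 17: x_0 = 17^39 mod 157 = 1. x_0 = 1, so 17 is not a witness.
Base 64: x_0 = 64^39 mod 157 = 156. x_0 = 156 ≡ −1, so 64 is not a witness.
No listed base is a witness for 157.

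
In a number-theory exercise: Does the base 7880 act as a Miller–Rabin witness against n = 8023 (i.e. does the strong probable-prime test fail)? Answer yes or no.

no

n − 1 = 8022 = 2^1 · 4011, so s = 1 and d = 4011.
x_0 = 7880^4011 mod 8023 = 8022.
x_0 = 8022 ≡ −1, so 7880 is not a witness.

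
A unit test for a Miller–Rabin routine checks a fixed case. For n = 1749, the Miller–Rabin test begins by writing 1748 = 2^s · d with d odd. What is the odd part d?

437

Halving: 1748 → 874 → 437; 437 is odd.
So 1748 = 2^2 · 437.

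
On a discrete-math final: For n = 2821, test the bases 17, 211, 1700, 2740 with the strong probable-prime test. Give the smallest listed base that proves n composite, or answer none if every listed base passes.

none

n − 1 = 2820 = 2^2 · 705, so s = 2 and d = 705.
Base 17: x_0 = 17^705 mod 2821 = 2820. x_0 = 2820 ≡ −1, so 17 is not a witness.
Base 211: x_0 = 211^705 mod 2821 = 1. x_0 = 1, so 211 is not a witness.
Base 1700: x_0 = 1700^705 mod 2821 = 2820. x_0 = 2820 ≡ −1, so 1700 is not a witness.
Base 2740: x_0 = 2740^705 mod 2821 = 2820. x_0 = 2820 ≡ −1, so 2740 is not a witness.
No listed base is a witness for 2821.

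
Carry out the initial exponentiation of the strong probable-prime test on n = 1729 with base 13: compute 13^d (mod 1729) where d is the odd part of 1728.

1196

n − 1 = 1728 = 2^6 · 27, so s = 6 and d = 27.
By repeated squaring, 13^27 ≡ 1196 (mod 1729).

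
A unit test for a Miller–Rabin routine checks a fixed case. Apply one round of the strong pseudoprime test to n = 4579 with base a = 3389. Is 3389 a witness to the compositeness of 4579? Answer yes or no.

no

n − 1 = 4578 = 2^1 · 2289, so s = 1 and d = 2289.
Repeated squaring mod 4579: 3389^1 ≡ 3389, 3389^2 ≡ 1189, 3389^4 ≡ 3389, 3389^8 ≡ 1189, 3389^16 ≡ 3389, 3389^32 ≡ 1189, 3389^64 ≡ 3389, 3389^128 ≡ 1189, 3389^256 ≡ 3389, 3389^512 ≡ 1189, 3389^1024 ≡ 3389, 3389^2048 ≡ 1189.
2289 = 2048 + 128 + 64 + 32 + 16 + 1, so 3389^2289 ≡ 1189·1189·3389·1189·3389·3389 ≡ 1 (mod 4579).
x_0 = 3389^2289 mod 4579 = 1.
x_0 = 1, so 3389 is not a witness.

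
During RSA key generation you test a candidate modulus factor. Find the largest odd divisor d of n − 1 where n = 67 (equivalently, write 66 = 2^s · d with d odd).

Halving: 66 → 33; 33 is odd.
So 66 = 2^1 · 33.

33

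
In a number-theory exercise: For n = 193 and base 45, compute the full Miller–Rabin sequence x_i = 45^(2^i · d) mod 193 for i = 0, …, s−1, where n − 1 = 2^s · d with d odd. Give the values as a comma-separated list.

n − 1 = 192 = 2^6 · 3, so s = 6 and d = 3.
x_0 = 45^3 mod 193 = 29.
x_1 = 29^2 mod 193 = 69.
x_2 = 69^2 mod 193 = 129.
x_3 = 129^2 mod 193 = 43.
x_4 = 43^2 mod 193 = 112.
x_5 = 112^2 mod 193 = 192.

29, 69, 129, 43, 112, 192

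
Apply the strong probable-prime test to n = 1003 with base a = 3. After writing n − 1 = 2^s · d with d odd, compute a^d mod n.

n − 1 = 1002 = 2^1 · 501, so s = 1 and d = 501.
Repeated squaring mod 1003: 3^1 ≡ 3, 3^2 ≡ 9, 3^4 ≡ 81, 3^8 ≡ 543, 3^16 ≡ 970, 3^32 ≡ 86, 3^64 ≡ 375, 3^128 ≡ 205, 3^256 ≡ 902.
501 = 256 + 128 + 64 + 32 + 16 + 4 + 1, so 3^501 ≡ 902·205·375·86·970·81·3 ≡ 838 (mod 1003).

838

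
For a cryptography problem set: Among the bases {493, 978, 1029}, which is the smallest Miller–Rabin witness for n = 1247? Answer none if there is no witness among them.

493

n − 1 = 1246 = 2^1 · 623, so s = 1 and d = 623.
Base 493: x_0 = 493^623 mod 1247 = 609. x_0 ∉ {1, 1246} and s = 1, so 493 is a Miller–Rabin witness and 1247 is composite.
Base 978: x_0 = 978^623 mod 1247 = 128. x_0 ∉ {1, 1246} and s = 1, so 978 is a Miller–Rabin witness and 1247 is composite.
Base 1029: x_0 = 1029^623 mod 1247 = 853. x_0 ∉ {1, 1246} and s = 1, so 1029 is a Miller–Rabin witness and 1247 is composite.
The smallest witness among the given bases is 493.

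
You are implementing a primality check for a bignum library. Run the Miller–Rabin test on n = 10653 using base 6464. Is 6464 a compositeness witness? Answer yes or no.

yes

n − 1 = 10652 = 2^2 · 2663, so s = 2 and d = 2663.
Repeated squaring mod 10653: 6464^1 ≡ 6464, 6464^2 ≡ 2230, 6464^4 ≡ 8602, 6464^8 ≡ 9319, 6464^16 ≡ 505, 6464^32 ≡ 10006, 6464^64 ≡ 3142, 6464^128 ≡ 7486, 6464^256 ≡ 5416, 6464^512 ≡ 5347, 6464^1024 ≡ 8410, 6464^2048 ≡ 2833.
2663 = 2048 + 512 + 64 + 32 + 4 + 2 + 1, so 6464^2663 ≡ 2833·5347·3142·10006·8602·2230·6464 ≡ 1397 (mod 10653).
x_0 = 6464^2663 mod 10653 = 1397.
x_0 is neither 1 nor 10652, so continue squaring.
x_1 = 1397^2 mod 10653 = 2110.
Reached i = s−1 = 1 without hitting −1: 6464 is a Miller–Rabin witness and 10653 is composite.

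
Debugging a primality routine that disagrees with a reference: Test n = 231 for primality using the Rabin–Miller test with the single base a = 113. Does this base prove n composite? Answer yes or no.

n − 1 = 230 = 2^1 · 115, so s = 1 and d = 115.
x_0 = 113^115 mod 231 = 155.
x_0 ∉ {1, 230} and s = 1, so 113 is a Miller–Rabin witness and 231 is composite.

yes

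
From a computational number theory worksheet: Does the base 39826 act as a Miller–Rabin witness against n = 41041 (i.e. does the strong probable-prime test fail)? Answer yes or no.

yes

n − 1 = 41040 = 2^4 · 2565, so s = 4 and d = 2565.
x_0 = 39826^2565 mod 41041 = 31338.
x_0 is neither 1 nor 41040, so continue squaring.
x_1 = 31338^2 mod 41041 = 155.
x_2 = 155^2 mod 41041 = 24025.
x_3 = 24025^2 mod 41041 = 1.
x_3 = 1 but x_2 ≠ ±1, a nontrivial square root of 1 — 39826 is a witness and 41041 is composite.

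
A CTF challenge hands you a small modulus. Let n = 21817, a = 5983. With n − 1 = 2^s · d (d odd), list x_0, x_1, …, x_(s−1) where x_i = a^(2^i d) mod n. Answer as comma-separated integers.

n − 1 = 21816 = 2^3 · 2727, so s = 3 and d = 2727.
x_0 = 5983^2727 mod 21817 = 21037.
x_1 = 21037^2 mod 21817 = 19341.
x_2 = 19341^2 mod 21817 = 21816.

21037, 19341, 21816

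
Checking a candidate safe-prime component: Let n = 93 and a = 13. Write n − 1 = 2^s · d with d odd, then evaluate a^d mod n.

55

n − 1 = 92 = 2^2 · 23, so s = 2 and d = 23.
13^23 mod 93 = 55.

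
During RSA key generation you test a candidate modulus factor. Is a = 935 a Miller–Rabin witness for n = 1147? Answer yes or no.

no

n − 1 = 1146 = 2^1 · 573, so s = 1 and d = 573.
Repeated squaring mod 1147: 935^1 ≡ 935, 935^2 ≡ 211, 935^4 ≡ 935, 935^8 ≡ 211, 935^16 ≡ 935, 935^32 ≡ 211, 935^64 ≡ 935, 935^128 ≡ 211, 935^256 ≡ 935, 935^512 ≡ 211.
573 = 512 + 32 + 16 + 8 + 4 + 1, so 935^573 ≡ 211·211·935·211·935·935 ≡ 1 (mod 1147).
x_0 = 935^573 mod 1147 = 1.
x_0 = 1, so 935 is not a witness.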